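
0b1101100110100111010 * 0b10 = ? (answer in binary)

0b11011001101001110100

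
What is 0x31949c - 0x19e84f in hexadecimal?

0x17ac4d

Subtract column by column in base 16:
  c-f → d (borrow)
  9-4-1 → 4
  4-8 → c (borrow)
  9-e-1 → a (borrow)
  1-9-1 → 7 (borrow)
  3-1-1 → 1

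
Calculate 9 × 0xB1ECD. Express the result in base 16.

Multiply each base-16 digit by 9, carrying:
  D×9 = 117 → write 5 carry 7
  C×9+7 = 115 → write 3 carry 7
  E×9+7 = 133 → write 5 carry 8
  1×9+8 = 17 → write 1 carry 1
  B×9+1 = 100 → write 4 carry 6
  remaining carry: 6

0x641535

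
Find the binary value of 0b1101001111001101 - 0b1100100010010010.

Subtract column by column in base 2:
  1-0 → 1
  0-1 → 1 (borrow)
  1-0-1 → 0
  1-0 → 1
  0-1 → 1 (borrow)
  0-0-1 → 1 (borrow)
  1-0-1 → 0
  1-1 → 0
  1-0 → 1
  1-0 → 1
  0-0 → 0
  0-1 → 1 (borrow)
  1-0-1 → 0
  0-0 → 0
  1-1 → 0
  1-1 → 0

0b101100111011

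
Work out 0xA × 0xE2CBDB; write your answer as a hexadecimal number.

Multiply each base-16 digit by 10, carrying:
  B×10 = 110 → write E carry 6
  D×10+6 = 136 → write 8 carry 8
  B×10+8 = 118 → write 6 carry 7
  C×10+7 = 127 → write F carry 7
  2×10+7 = 27 → write B carry 1
  E×10+1 = 141 → write D carry 8
  remaining carry: 8

0x8DBF68E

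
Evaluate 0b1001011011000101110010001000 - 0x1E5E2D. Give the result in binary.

0b1001010011011111111001011011

0x1E5E2D = 0b111100101111000101101 in binary.
Subtract column by column in base 2:
  0-1 → 1 (borrow)
  0-0-1 → 1 (borrow)
  0-1-1 → 0 (borrow)
  1-1-1 → 1 (borrow)
  0-0-1 → 1 (borrow)
  0-1-1 → 0 (borrow)
  0-0-1 → 1 (borrow)
  1-0-1 → 0
  0-0 → 0
  0-1 → 1 (borrow)
  1-1-1 → 1 (borrow)
  1-1-1 → 1 (borrow)
  1-1-1 → 1 (borrow)
  0-0-1 → 1 (borrow)
  1-1-1 → 1 (borrow)
  0-0-1 → 1 (borrow)
  0-0-1 → 1 (borrow)
  0-1-1 → 0 (borrow)
  1-1-1 → 1 (borrow)
  1-1-1 → 1 (borrow)
  0-1-1 → 0 (borrow)
  1-0-1 → 0
  1-0 → 1
  0-0 → 0
  1-0 → 1
  0-0 → 0
  0-0 → 0
  1-0 → 1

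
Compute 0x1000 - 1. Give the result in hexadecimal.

0xFFF

The trailing 3 digits are 0, so subtracting 1 borrows through: they become F and the next digit up decrements.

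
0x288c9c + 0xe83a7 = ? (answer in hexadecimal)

0x371043

Add column by column in base 16, right to left:
  c+7 = 3 carry 1
  9+a+1 = 4 carry 1
  c+3+1 = 0 carry 1
  8+8+1 = 1 carry 1
  8+e+1 = 7 carry 1
  2+0+1 = 3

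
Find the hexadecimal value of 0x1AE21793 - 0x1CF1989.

0x1912FE0A

Subtract column by column in base 16:
  3-9 → A (borrow)
  9-8-1 → 0
  7-9 → E (borrow)
  1-1-1 → F (borrow)
  2-F-1 → 2 (borrow)
  E-C-1 → 1
  A-1 → 9
  1-0 → 1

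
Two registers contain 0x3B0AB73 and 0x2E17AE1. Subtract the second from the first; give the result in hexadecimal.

0xCF3092

Subtract column by column in base 16:
  3-1 → 2
  7-E → 9 (borrow)
  B-A-1 → 0
  A-7 → 3
  0-1 → F (borrow)
  B-E-1 → C (borrow)
  3-2-1 → 0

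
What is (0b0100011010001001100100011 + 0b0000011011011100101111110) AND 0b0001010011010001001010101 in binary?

Add column by column in base 2, right to left:
  1+0 = 1
  1+1 = 0 carry 1
  0+1+1 = 0 carry 1
  0+1+1 = 0 carry 1
  0+1+1 = 0 carry 1
  1+1+1 = 1 carry 1
  0+1+1 = 0 carry 1
  0+0+1 = 1
  1+1 = 0 carry 1
  1+0+1 = 0 carry 1
  0+0+1 = 1
  0+1 = 1
  1+1 = 0 carry 1
  0+1+1 = 0 carry 1
  0+0+1 = 1
  0+1 = 1
  1+1 = 0 carry 1
  0+0+1 = 1
  1+1 = 0 carry 1
  1+1+1 = 1 carry 1
  0+0+1 = 1
  0+0 = 0
  0+0 = 0
  1+0 = 1
Sum = 0b100110101100110010100001; now AND with 0b0001010011010001001010101:
  0100110101100110010100001
& 0001010011010001001010101
= 0000010001000000000000001

0b10001000000000000001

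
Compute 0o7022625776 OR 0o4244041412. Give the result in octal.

0o7266665776

OR each oct digit independently (no carries):
  7|4=7, 0|2=2, 2|4=6, 2|4=6, 6|0=6, 2|4=6, 5|1=5, 7|4=7, 7|1=7, 6|2=6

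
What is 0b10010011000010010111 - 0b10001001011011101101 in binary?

0b1001100110101010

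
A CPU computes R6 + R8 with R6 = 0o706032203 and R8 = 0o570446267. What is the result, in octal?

0o1476500472

Add column by column in base 8, right to left:
  3+7 = 2 carry 1
  0+6+1 = 7
  2+2 = 4
  2+6 = 0 carry 1
  3+4+1 = 0 carry 1
  0+4+1 = 5
  6+0 = 6
  0+7 = 7
  7+5 = 4 carry 1
  final carry 1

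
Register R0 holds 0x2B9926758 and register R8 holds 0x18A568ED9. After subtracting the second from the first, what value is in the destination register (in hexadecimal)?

0x12F3BD87F

Subtract column by column in base 16:
  8-9 → F (borrow)
  5-D-1 → 7 (borrow)
  7-E-1 → 8 (borrow)
  6-8-1 → D (borrow)
  2-6-1 → B (borrow)
  9-5-1 → 3
  9-A → F (borrow)
  B-8-1 → 2
  2-1 → 1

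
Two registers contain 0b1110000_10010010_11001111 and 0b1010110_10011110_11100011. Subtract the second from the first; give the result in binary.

0b110011111001111101100

Subtract column by column in base 2:
  1-1 → 0
  1-1 → 0
  1-0 → 1
  1-0 → 1
  0-0 → 0
  0-1 → 1 (borrow)
  1-1-1 → 1 (borrow)
  1-1-1 → 1 (borrow)
  0-0-1 → 1 (borrow)
  1-1-1 → 1 (borrow)
  0-1-1 → 0 (borrow)
  0-1-1 → 0 (borrow)
  1-1-1 → 1 (borrow)
  0-0-1 → 1 (borrow)
  0-0-1 → 1 (borrow)
  1-1-1 → 1 (borrow)
  0-0-1 → 1 (borrow)
  0-1-1 → 0 (borrow)
  0-1-1 → 0 (borrow)
  0-0-1 → 1 (borrow)
  1-1-1 → 1 (borrow)
  1-0-1 → 0
  1-1 → 0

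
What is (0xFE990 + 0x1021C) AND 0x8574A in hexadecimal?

Add column by column in base 16, right to left:
  0+C = C
  9+1 = A
  9+2 = B
  E+0 = E
  F+1 = 0 carry 1
  final carry 1
Sum = 0x10EBAC; now AND with 0x8574A:
  1&0=0, 0&8=0, E&5=4, B&7=3, A&4=0, C&A=8

0x4308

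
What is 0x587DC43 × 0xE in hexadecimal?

0x4D6E0BAA

Multiply each base-16 digit by 14, carrying:
  3×14 = 42 → write A carry 2
  4×14+2 = 58 → write A carry 3
  C×14+3 = 171 → write B carry 10
  D×14+10 = 192 → write 0 carry 12
  7×14+12 = 110 → write E carry 6
  8×14+6 = 118 → write 6 carry 7
  5×14+7 = 77 → write D carry 4
  remaining carry: 4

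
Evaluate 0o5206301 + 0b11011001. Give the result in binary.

0o5206301 = 0b101010000110011000001 in binary.
Add column by column in base 2, right to left:
  1+1 = 0 carry 1
  0+0+1 = 1
  0+0 = 0
  0+1 = 1
  0+1 = 1
  0+0 = 0
  1+1 = 0 carry 1
  1+1+1 = 1 carry 1
  0+0+1 = 1
  0+0 = 0
  1+0 = 1
  1+0 = 1
  0+0 = 0
  0+0 = 0
  0+0 = 0
  0+0 = 0
  1+0 = 1
  0+0 = 0
  1+0 = 1
  0+0 = 0
  1+0 = 1

0b101010000110110011010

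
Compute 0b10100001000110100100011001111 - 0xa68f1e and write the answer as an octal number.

0b10100001000110100100011001111 = 0o2410644317 in octal.
0xa68f1e = 0o51507436 in octal.
Subtract column by column in base 8:
  7-6 → 1
  1-3 → 6 (borrow)
  3-4-1 → 6 (borrow)
  4-7-1 → 4 (borrow)
  4-0-1 → 3
  6-5 → 1
  0-1 → 7 (borrow)
  1-5-1 → 3 (borrow)
  4-0-1 → 3
  2-0 → 2

0o2337134661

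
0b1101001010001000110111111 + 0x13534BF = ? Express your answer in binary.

0b10110110100100011001111110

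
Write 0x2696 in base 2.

0b10011010010110

Expand each hex digit to 4 bits: 2=0010 6=0110 9=1001 6=0110.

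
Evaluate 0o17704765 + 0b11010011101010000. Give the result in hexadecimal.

0o17704765 = 0x3F89F5 in hexadecimal.
0b11010011101010000 = 0x1A750 in hexadecimal.
Add column by column in base 16, right to left:
  5+0 = 5
  F+5 = 4 carry 1
  9+7+1 = 1 carry 1
  8+A+1 = 3 carry 1
  F+1+1 = 1 carry 1
  3+0+1 = 4

0x413145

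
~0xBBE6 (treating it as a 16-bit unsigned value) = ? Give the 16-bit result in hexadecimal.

Each hex digit d becomes F−d:
  B→4, B→4, E→1, 6→9

0x4419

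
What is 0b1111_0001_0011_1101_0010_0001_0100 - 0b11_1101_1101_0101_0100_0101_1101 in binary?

0b1011001101100111110110110111

Subtract column by column in base 2:
  0-1 → 1 (borrow)
  0-0-1 → 1 (borrow)
  1-1-1 → 1 (borrow)
  0-1-1 → 0 (borrow)
  1-1-1 → 1 (borrow)
  0-0-1 → 1 (borrow)
  0-1-1 → 0 (borrow)
  0-0-1 → 1 (borrow)
  0-0-1 → 1 (borrow)
  1-0-1 → 0
  0-1 → 1 (borrow)
  0-0-1 → 1 (borrow)
  1-1-1 → 1 (borrow)
  0-0-1 → 1 (borrow)
  1-1-1 → 1 (borrow)
  1-0-1 → 0
  1-1 → 0
  1-0 → 1
  0-1 → 1 (borrow)
  0-1-1 → 0 (borrow)
  1-1-1 → 1 (borrow)
  0-0-1 → 1 (borrow)
  0-1-1 → 0 (borrow)
  0-1-1 → 0 (borrow)
  1-1-1 → 1 (borrow)
  1-1-1 → 1 (borrow)
  1-0-1 → 0
  1-0 → 1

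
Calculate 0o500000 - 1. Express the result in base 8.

The trailing 5 digits are 0, so subtracting 1 borrows through: they become 7 and the next digit up decrements.

0o477777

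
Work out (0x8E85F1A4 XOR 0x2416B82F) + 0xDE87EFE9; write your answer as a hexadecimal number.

0x1891B3974

First 0x8E85F1A4 XOR 0x2416B82F = 0xAA93498B.
Add column by column in base 16, right to left:
  B+9 = 4 carry 1
  8+E+1 = 7 carry 1
  9+F+1 = 9 carry 1
  4+E+1 = 3 carry 1
  3+7+1 = B
  9+8 = 1 carry 1
  A+E+1 = 9 carry 1
  A+D+1 = 8 carry 1
  final carry 1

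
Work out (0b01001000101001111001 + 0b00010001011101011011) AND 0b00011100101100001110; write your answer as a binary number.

0b11000000100000100

Add column by column in base 2, right to left:
  1+1 = 0 carry 1
  0+1+1 = 0 carry 1
  0+0+1 = 1
  1+1 = 0 carry 1
  1+1+1 = 1 carry 1
  1+0+1 = 0 carry 1
  1+1+1 = 1 carry 1
  0+0+1 = 1
  0+1 = 1
  1+1 = 0 carry 1
  0+1+1 = 0 carry 1
  1+0+1 = 0 carry 1
  0+1+1 = 0 carry 1
  0+0+1 = 1
  0+0 = 0
  1+0 = 1
  0+1 = 1
  0+0 = 0
  1+0 = 1
Sum = 0b1011010000111010100; now AND with 0b00011100101100001110:
  01011010000111010100
& 00011100101100001110
= 00011000000100000100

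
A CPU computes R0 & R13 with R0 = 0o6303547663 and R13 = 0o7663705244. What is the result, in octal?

AND each oct digit independently (no carries):
  6&7=6, 3&6=2, 0&6=0, 3&3=3, 5&7=5, 4&0=0, 7&5=5, 6&2=2, 6&4=4, 3&4=0

0o6203505240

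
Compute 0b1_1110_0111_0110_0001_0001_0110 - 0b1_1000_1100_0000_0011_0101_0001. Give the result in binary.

Subtract column by column in base 2:
  0-1 → 1 (borrow)
  1-0-1 → 0
  1-0 → 1
  0-0 → 0
  1-1 → 0
  0-0 → 0
  0-1 → 1 (borrow)
  0-0-1 → 1 (borrow)
  1-1-1 → 1 (borrow)
  0-1-1 → 0 (borrow)
  0-0-1 → 1 (borrow)
  0-0-1 → 1 (borrow)
  0-0-1 → 1 (borrow)
  1-0-1 → 0
  1-0 → 1
  0-0 → 0
  1-0 → 1
  1-0 → 1
  1-1 → 0
  0-1 → 1 (borrow)
  0-0-1 → 1 (borrow)
  1-0-1 → 0
  1-0 → 1
  1-1 → 0
  1-1 → 0

0b10110110101110111000101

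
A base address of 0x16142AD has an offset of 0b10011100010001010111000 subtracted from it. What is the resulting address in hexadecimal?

0x1131FF5

0b10011100010001010111000 = 0x4E22B8 in hexadecimal.
Subtract column by column in base 16:
  D-8 → 5
  A-B → F (borrow)
  2-2-1 → F (borrow)
  4-2-1 → 1
  1-E → 3 (borrow)
  6-4-1 → 1
  1-0 → 1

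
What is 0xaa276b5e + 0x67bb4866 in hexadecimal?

Add column by column in base 16, right to left:
  e+6 = 4 carry 1
  5+6+1 = c
  b+8 = 3 carry 1
  6+4+1 = b
  7+b = 2 carry 1
  2+b+1 = e
  a+7 = 1 carry 1
  a+6+1 = 1 carry 1
  final carry 1

0x111e2b3c4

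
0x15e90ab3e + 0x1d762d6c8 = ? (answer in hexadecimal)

Add column by column in base 16, right to left:
  e+8 = 6 carry 1
  3+c+1 = 0 carry 1
  b+6+1 = 2 carry 1
  a+d+1 = 8 carry 1
  0+2+1 = 3
  9+6 = f
  e+7 = 5 carry 1
  5+d+1 = 3 carry 1
  1+1+1 = 3

0x335f38206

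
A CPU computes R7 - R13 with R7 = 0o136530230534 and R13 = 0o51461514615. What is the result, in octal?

0o65046513717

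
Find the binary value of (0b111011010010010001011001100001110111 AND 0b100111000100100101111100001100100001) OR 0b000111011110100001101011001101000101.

0b111011010010010001011001100001110111 AND 0b100111000100100101111100001100100001 = 0b100011000000000001011000000000100001.
Then OR with 0b000111011110100001101011001101000101.

0b100111011110100001111011001101100101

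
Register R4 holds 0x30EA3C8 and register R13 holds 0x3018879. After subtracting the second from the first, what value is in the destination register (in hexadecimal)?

Subtract column by column in base 16:
  8-9 → F (borrow)
  C-7-1 → 4
  3-8 → B (borrow)
  A-8-1 → 1
  E-1 → D
  0-0 → 0
  3-3 → 0

0xD1B4F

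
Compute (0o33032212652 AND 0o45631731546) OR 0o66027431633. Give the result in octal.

0o33032212652 AND 0o45631731546 = 0o01030210442.
Then OR with 0o66027431633.

0o67037631673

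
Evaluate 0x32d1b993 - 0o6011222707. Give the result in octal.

0o253111714

0x32d1b993 = 0o6264334623 in octal.
Subtract column by column in base 8:
  3-7 → 4 (borrow)
  2-0-1 → 1
  6-7 → 7 (borrow)
  4-2-1 → 1
  3-2 → 1
  3-2 → 1
  4-1 → 3
  6-1 → 5
  2-0 → 2
  6-6 → 0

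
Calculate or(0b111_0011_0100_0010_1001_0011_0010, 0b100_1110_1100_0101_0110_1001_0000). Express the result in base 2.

0b111111111000111111110110010

OR bit by bit (1 where either bit is 1):
  111001101000010100100110010
| 100111011000101011010010000
= 111111111000111111110110010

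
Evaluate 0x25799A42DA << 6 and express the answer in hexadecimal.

0x95E6690B680

6 bits is not a whole number of base-16 digits; in binary: 10010101111001100110100100001011011010 << 6 = 10010101111001100110100100001011011010000000.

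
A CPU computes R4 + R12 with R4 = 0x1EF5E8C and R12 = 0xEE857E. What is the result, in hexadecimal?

Add column by column in base 16, right to left:
  C+E = A carry 1
  8+7+1 = 0 carry 1
  E+5+1 = 4 carry 1
  5+8+1 = E
  F+E = D carry 1
  E+E+1 = D carry 1
  1+0+1 = 2

0x2DDE40A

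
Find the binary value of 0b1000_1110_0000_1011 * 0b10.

0b10001110000010110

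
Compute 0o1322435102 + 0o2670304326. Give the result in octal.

0o4212741430

Add column by column in base 8, right to left:
  2+6 = 0 carry 1
  0+2+1 = 3
  1+3 = 4
  5+4 = 1 carry 1
  3+0+1 = 4
  4+3 = 7
  2+0 = 2
  2+7 = 1 carry 1
  3+6+1 = 2 carry 1
  1+2+1 = 4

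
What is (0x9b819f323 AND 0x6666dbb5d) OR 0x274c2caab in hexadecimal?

0x9b819f323 AND 0x6666dbb5d = 0x02009b301.
Then OR with 0x274c2caab.

0x274cbfbab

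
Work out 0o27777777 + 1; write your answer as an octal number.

The trailing 7 digits are 7 (max in base 8), so adding 1 cascades: they roll to 0 and the next digit up increments.

0o30000000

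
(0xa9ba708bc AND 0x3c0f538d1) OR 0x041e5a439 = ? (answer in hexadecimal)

0x2c1e5acb9

0xa9ba708bc AND 0x3c0f538d1 = 0x280a50890.
Then OR with 0x041e5a439.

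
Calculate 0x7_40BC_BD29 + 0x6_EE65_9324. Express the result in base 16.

0xE2F22504D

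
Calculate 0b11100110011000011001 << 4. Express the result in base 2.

0b111001100110000110010000

Left shift by 4: append 4 zero bits.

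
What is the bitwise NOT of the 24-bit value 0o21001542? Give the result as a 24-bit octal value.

0o56776235

Each oct digit d becomes 7−d:
  2→5, 1→6, 0→7, 0→7, 1→6, 5→2, 4→3, 2→5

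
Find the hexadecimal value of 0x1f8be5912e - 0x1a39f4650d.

Subtract column by column in base 16:
  e-d → 1
  2-0 → 2
  1-5 → c (borrow)
  9-6-1 → 2
  5-4 → 1
  e-f → f (borrow)
  b-9-1 → 1
  8-3 → 5
  f-a → 5
  1-1 → 0

0x551f12c21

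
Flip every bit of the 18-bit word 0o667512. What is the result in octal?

Each oct digit d becomes 7−d:
  6→1, 6→1, 7→0, 5→2, 1→6, 2→5

0o110265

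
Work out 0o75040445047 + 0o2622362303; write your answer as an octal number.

0o77663027352

Add column by column in base 8, right to left:
  7+3 = 2 carry 1
  4+0+1 = 5
  0+3 = 3
  5+2 = 7
  4+6 = 2 carry 1
  4+3+1 = 0 carry 1
  0+2+1 = 3
  4+2 = 6
  0+6 = 6
  5+2 = 7
  7+0 = 7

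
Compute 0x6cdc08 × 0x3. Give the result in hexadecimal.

0x1469418

Multiply each base-16 digit by 3, carrying:
  8×3 = 24 → write 8 carry 1
  0×3+1 = 1 → write 1
  c×3 = 36 → write 4 carry 2
  d×3+2 = 41 → write 9 carry 2
  c×3+2 = 38 → write 6 carry 2
  6×3+2 = 20 → write 4 carry 1
  remaining carry: 1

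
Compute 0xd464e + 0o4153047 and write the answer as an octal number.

0o7416165

0xd464e = 0o3243116 in octal.
Add column by column in base 8, right to left:
  6+7 = 5 carry 1
  1+4+1 = 6
  1+0 = 1
  3+3 = 6
  4+5 = 1 carry 1
  2+1+1 = 4
  3+4 = 7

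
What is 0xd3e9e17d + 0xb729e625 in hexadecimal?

Add column by column in base 16, right to left:
  d+5 = 2 carry 1
  7+2+1 = a
  1+6 = 7
  e+e = c carry 1
  9+9+1 = 3 carry 1
  e+2+1 = 1 carry 1
  3+7+1 = b
  d+b = 8 carry 1
  final carry 1

0x18b13c7a2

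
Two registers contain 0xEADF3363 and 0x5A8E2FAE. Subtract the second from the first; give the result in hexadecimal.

Subtract column by column in base 16:
  3-E → 5 (borrow)
  6-A-1 → B (borrow)
  3-F-1 → 3 (borrow)
  3-2-1 → 0
  F-E → 1
  D-8 → 5
  A-A → 0
  E-5 → 9

0x905103B5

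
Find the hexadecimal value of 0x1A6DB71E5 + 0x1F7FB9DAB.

Add column by column in base 16, right to left:
  5+B = 0 carry 1
  E+A+1 = 9 carry 1
  1+D+1 = F
  7+9 = 0 carry 1
  B+B+1 = 7 carry 1
  D+F+1 = D carry 1
  6+7+1 = E
  A+F = 9 carry 1
  1+1+1 = 3

0x39ED70F90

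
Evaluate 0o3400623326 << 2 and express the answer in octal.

2 bits is not a whole number of base-8 digits; in binary: 11100000000110010011011010110 << 2 = 1110000000011001001101101011000.

0o16003115530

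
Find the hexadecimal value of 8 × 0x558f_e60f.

Multiply each base-16 digit by 8, carrying:
  f×8 = 120 → write 8 carry 7
  0×8+7 = 7 → write 7
  6×8 = 48 → write 0 carry 3
  e×8+3 = 115 → write 3 carry 7
  f×8+7 = 127 → write f carry 7
  8×8+7 = 71 → write 7 carry 4
  5×8+4 = 44 → write c carry 2
  5×8+2 = 42 → write a carry 2
  remaining carry: 2

0x2ac7f3078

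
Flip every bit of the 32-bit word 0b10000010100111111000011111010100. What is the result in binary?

0b01111101011000000111100000101011

Invert each bit: 10000010100111111000011111010100 → 01111101011000000111100000101011.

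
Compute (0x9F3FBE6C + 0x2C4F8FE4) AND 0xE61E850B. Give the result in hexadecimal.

Add column by column in base 16, right to left:
  C+4 = 0 carry 1
  6+E+1 = 5 carry 1
  E+F+1 = E carry 1
  B+8+1 = 4 carry 1
  F+F+1 = F carry 1
  3+4+1 = 8
  F+C = B carry 1
  9+2+1 = C
Sum = 0xCB8F4E50; now AND with 0xE61E850B:
  C&E=C, B&6=2, 8&1=0, F&E=E, 4&8=0, E&5=4, 5&0=0, 0&B=0

0xC20E0400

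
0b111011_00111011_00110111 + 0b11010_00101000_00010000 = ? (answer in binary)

0b10101010110001101000111

Add column by column in base 2, right to left:
  1+0 = 1
  1+0 = 1
  1+0 = 1
  0+0 = 0
  1+1 = 0 carry 1
  1+0+1 = 0 carry 1
  0+0+1 = 1
  0+0 = 0
  1+0 = 1
  1+0 = 1
  0+0 = 0
  1+1 = 0 carry 1
  1+0+1 = 0 carry 1
  1+1+1 = 1 carry 1
  0+0+1 = 1
  0+0 = 0
  1+0 = 1
  1+1 = 0 carry 1
  0+0+1 = 1
  1+1 = 0 carry 1
  1+1+1 = 1 carry 1
  1+0+1 = 0 carry 1
  final carry 1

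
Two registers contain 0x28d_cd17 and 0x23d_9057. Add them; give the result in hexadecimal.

Add column by column in base 16, right to left:
  7+7 = e
  1+5 = 6
  d+0 = d
  c+9 = 5 carry 1
  d+d+1 = b carry 1
  8+3+1 = c
  2+2 = 4

0x4cb5d6e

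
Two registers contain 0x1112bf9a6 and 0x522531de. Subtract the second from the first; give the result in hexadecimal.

Subtract column by column in base 16:
  6-e → 8 (borrow)
  a-d-1 → c (borrow)
  9-1-1 → 7
  f-3 → c
  b-5 → 6
  2-2 → 0
  1-2 → f (borrow)
  1-5-1 → b (borrow)
  1-0-1 → 0

0xbf06c7c8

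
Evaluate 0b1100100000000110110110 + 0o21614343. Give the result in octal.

0o36215231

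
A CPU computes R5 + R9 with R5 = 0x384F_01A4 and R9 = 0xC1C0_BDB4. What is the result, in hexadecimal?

0xFA0FBF58

Add column by column in base 16, right to left:
  4+4 = 8
  A+B = 5 carry 1
  1+D+1 = F
  0+B = B
  F+0 = F
  4+C = 0 carry 1
  8+1+1 = A
  3+C = F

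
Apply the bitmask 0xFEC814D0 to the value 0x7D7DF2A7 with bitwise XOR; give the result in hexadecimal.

XOR each hex digit independently (no carries):
  7^F=8, D^E=3, 7^C=B, D^8=5, F^1=E, 2^4=6, A^D=7, 7^0=7

0x83B5E677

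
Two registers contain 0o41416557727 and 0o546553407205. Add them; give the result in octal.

Add column by column in base 8, right to left:
  7+5 = 4 carry 1
  2+0+1 = 3
  7+2 = 1 carry 1
  7+7+1 = 7 carry 1
  5+0+1 = 6
  5+4 = 1 carry 1
  6+3+1 = 2 carry 1
  1+5+1 = 7
  4+5 = 1 carry 1
  1+6+1 = 0 carry 1
  4+4+1 = 1 carry 1
  0+5+1 = 6

0o610172167134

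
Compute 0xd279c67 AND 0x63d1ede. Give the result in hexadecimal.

AND each hex digit independently (no carries):
  d&6=4, 2&3=2, 7&d=5, 9&1=1, c&e=c, 6&d=4, 7&e=6

0x4251c46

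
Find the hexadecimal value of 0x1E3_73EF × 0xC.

0x16A96F34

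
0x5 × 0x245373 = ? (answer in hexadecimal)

Multiply each base-16 digit by 5, carrying:
  3×5 = 15 → write F
  7×5 = 35 → write 3 carry 2
  3×5+2 = 17 → write 1 carry 1
  5×5+1 = 26 → write A carry 1
  4×5+1 = 21 → write 5 carry 1
  2×5+1 = 11 → write B

0xB5A13F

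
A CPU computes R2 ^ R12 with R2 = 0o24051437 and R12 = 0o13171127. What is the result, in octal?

XOR each oct digit independently (no carries):
  2^1=3, 4^3=7, 0^1=1, 5^7=2, 1^1=0, 4^1=5, 3^2=1, 7^7=0

0o37120510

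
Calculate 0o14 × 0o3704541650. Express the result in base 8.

0o56470225740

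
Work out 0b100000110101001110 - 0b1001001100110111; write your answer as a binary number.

0b10111101000010111

Subtract column by column in base 2:
  0-1 → 1 (borrow)
  1-1-1 → 1 (borrow)
  1-1-1 → 1 (borrow)
  1-0-1 → 0
  0-1 → 1 (borrow)
  0-1-1 → 0 (borrow)
  1-0-1 → 0
  0-0 → 0
  1-1 → 0
  0-1 → 1 (borrow)
  1-0-1 → 0
  1-0 → 1
  0-1 → 1 (borrow)
  0-0-1 → 1 (borrow)
  0-0-1 → 1 (borrow)
  0-1-1 → 0 (borrow)
  0-0-1 → 1 (borrow)
  1-0-1 → 0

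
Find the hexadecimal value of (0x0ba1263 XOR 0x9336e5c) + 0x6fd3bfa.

0x1086b839

First 0x0ba1263 XOR 0x9336e5c = 0x9897c3f.
Add column by column in base 16, right to left:
  f+a = 9 carry 1
  3+f+1 = 3 carry 1
  c+b+1 = 8 carry 1
  7+3+1 = b
  9+d = 6 carry 1
  8+f+1 = 8 carry 1
  9+6+1 = 0 carry 1
  final carry 1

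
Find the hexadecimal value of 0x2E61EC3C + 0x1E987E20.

0x4CFA6A5C

Add column by column in base 16, right to left:
  C+0 = C
  3+2 = 5
  C+E = A carry 1
  E+7+1 = 6 carry 1
  1+8+1 = A
  6+9 = F
  E+E = C carry 1
  2+1+1 = 4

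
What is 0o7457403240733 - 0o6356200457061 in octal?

Subtract column by column in base 8:
  3-1 → 2
  3-6 → 5 (borrow)
  7-0-1 → 6
  0-7 → 1 (borrow)
  4-5-1 → 6 (borrow)
  2-4-1 → 5 (borrow)
  3-0-1 → 2
  0-0 → 0
  4-2 → 2
  7-6 → 1
  5-5 → 0
  4-3 → 1
  7-6 → 1

0o1101202561652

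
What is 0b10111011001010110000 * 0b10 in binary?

Multiply each base-2 digit by 2, carrying:
  0×2 = 0 → write 0
  0×2 = 0 → write 0
  0×2 = 0 → write 0
  0×2 = 0 → write 0
  1×2 = 2 → write 0 carry 1
  1×2+1 = 3 → write 1 carry 1
  0×2+1 = 1 → write 1
  1×2 = 2 → write 0 carry 1
  0×2+1 = 1 → write 1
  1×2 = 2 → write 0 carry 1
  0×2+1 = 1 → write 1
  0×2 = 0 → write 0
  1×2 = 2 → write 0 carry 1
  1×2+1 = 3 → write 1 carry 1
  0×2+1 = 1 → write 1
  1×2 = 2 → write 0 carry 1
  1×2+1 = 3 → write 1 carry 1
  1×2+1 = 3 → write 1 carry 1
  0×2+1 = 1 → write 1
  1×2 = 2 → write 0 carry 1
  remaining carry: 1

0b101110110010101100000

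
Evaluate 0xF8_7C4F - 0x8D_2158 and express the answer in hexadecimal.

0x6B5AF7

Subtract column by column in base 16:
  F-8 → 7
  4-5 → F (borrow)
  C-1-1 → A
  7-2 → 5
  8-D → B (borrow)
  F-8-1 → 6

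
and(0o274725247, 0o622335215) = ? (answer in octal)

AND each oct digit independently (no carries):
  2&6=2, 7&2=2, 4&2=0, 7&3=3, 2&3=2, 5&5=5, 2&2=2, 4&1=0, 7&5=5

0o220325205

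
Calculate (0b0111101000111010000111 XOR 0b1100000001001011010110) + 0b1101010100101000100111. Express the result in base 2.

0b11000111110011001111000

First 0b0111101000111010000111 XOR 0b1100000001001011010110 = 0b1011101001110001010001.
Add column by column in base 2, right to left:
  1+1 = 0 carry 1
  0+1+1 = 0 carry 1
  0+1+1 = 0 carry 1
  0+0+1 = 1
  1+0 = 1
  0+1 = 1
  1+0 = 1
  0+0 = 0
  0+0 = 0
  0+1 = 1
  1+0 = 1
  1+1 = 0 carry 1
  1+0+1 = 0 carry 1
  0+0+1 = 1
  0+1 = 1
  1+0 = 1
  0+1 = 1
  1+0 = 1
  1+1 = 0 carry 1
  1+0+1 = 0 carry 1
  0+1+1 = 0 carry 1
  1+1+1 = 1 carry 1
  final carry 1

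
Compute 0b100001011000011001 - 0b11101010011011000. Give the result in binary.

Subtract column by column in base 2:
  1-0 → 1
  0-0 → 0
  0-0 → 0
  1-1 → 0
  1-1 → 0
  0-0 → 0
  0-1 → 1 (borrow)
  0-1-1 → 0 (borrow)
  0-0-1 → 1 (borrow)
  1-0-1 → 0
  1-1 → 0
  0-0 → 0
  1-1 → 0
  0-0 → 0
  0-1 → 1 (borrow)
  0-1-1 → 0 (borrow)
  0-1-1 → 0 (borrow)
  1-0-1 → 0

0b100000101000001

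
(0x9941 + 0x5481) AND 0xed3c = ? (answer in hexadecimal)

Add column by column in base 16, right to left:
  1+1 = 2
  4+8 = c
  9+4 = d
  9+5 = e
Sum = 0xedc2; now AND with 0xed3c:
  e&e=e, d&d=d, c&3=0, 2&c=0

0xed00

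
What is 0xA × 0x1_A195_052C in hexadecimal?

0x104FD233B8

Multiply each base-16 digit by 10, carrying:
  C×10 = 120 → write 8 carry 7
  2×10+7 = 27 → write B carry 1
  5×10+1 = 51 → write 3 carry 3
  0×10+3 = 3 → write 3
  5×10 = 50 → write 2 carry 3
  9×10+3 = 93 → write D carry 5
  1×10+5 = 15 → write F
  A×10 = 100 → write 4 carry 6
  1×10+6 = 16 → write 0 carry 1
  remaining carry: 1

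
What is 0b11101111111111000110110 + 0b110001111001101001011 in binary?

0b100100001111000110000001

Add column by column in base 2, right to left:
  0+1 = 1
  1+1 = 0 carry 1
  1+0+1 = 0 carry 1
  0+1+1 = 0 carry 1
  1+0+1 = 0 carry 1
  1+0+1 = 0 carry 1
  0+1+1 = 0 carry 1
  0+0+1 = 1
  0+1 = 1
  1+1 = 0 carry 1
  1+0+1 = 0 carry 1
  1+0+1 = 0 carry 1
  1+1+1 = 1 carry 1
  1+1+1 = 1 carry 1
  1+1+1 = 1 carry 1
  1+1+1 = 1 carry 1
  1+0+1 = 0 carry 1
  1+0+1 = 0 carry 1
  1+0+1 = 0 carry 1
  0+1+1 = 0 carry 1
  1+1+1 = 1 carry 1
  1+0+1 = 0 carry 1
  1+0+1 = 0 carry 1
  final carry 1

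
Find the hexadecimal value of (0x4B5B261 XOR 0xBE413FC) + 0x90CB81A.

First 0x4B5B261 XOR 0xBE413FC = 0xF51A19D.
Add column by column in base 16, right to left:
  D+A = 7 carry 1
  9+1+1 = B
  1+8 = 9
  A+B = 5 carry 1
  1+C+1 = E
  5+0 = 5
  F+9 = 8 carry 1
  final carry 1

0x185E59B7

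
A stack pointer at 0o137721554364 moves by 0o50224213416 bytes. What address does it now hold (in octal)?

0o210145770002

Add column by column in base 8, right to left:
  4+6 = 2 carry 1
  6+1+1 = 0 carry 1
  3+4+1 = 0 carry 1
  4+3+1 = 0 carry 1
  5+1+1 = 7
  5+2 = 7
  1+4 = 5
  2+2 = 4
  7+2 = 1 carry 1
  7+0+1 = 0 carry 1
  3+5+1 = 1 carry 1
  1+0+1 = 2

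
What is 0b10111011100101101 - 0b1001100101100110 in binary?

Subtract column by column in base 2:
  1-0 → 1
  0-1 → 1 (borrow)
  1-1-1 → 1 (borrow)
  1-0-1 → 0
  0-0 → 0
  1-1 → 0
  0-1 → 1 (borrow)
  0-0-1 → 1 (borrow)
  1-1-1 → 1 (borrow)
  1-0-1 → 0
  1-0 → 1
  0-1 → 1 (borrow)
  1-1-1 → 1 (borrow)
  1-0-1 → 0
  1-0 → 1
  0-1 → 1 (borrow)
  1-0-1 → 0

0b1101110111000111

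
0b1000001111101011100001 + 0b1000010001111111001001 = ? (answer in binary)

0b10000100001101010101010

Add column by column in base 2, right to left:
  1+1 = 0 carry 1
  0+0+1 = 1
  0+0 = 0
  0+1 = 1
  0+0 = 0
  1+0 = 1
  1+1 = 0 carry 1
  1+1+1 = 1 carry 1
  0+1+1 = 0 carry 1
  1+1+1 = 1 carry 1
  0+1+1 = 0 carry 1
  1+1+1 = 1 carry 1
  1+1+1 = 1 carry 1
  1+0+1 = 0 carry 1
  1+0+1 = 0 carry 1
  1+0+1 = 0 carry 1
  0+1+1 = 0 carry 1
  0+0+1 = 1
  0+0 = 0
  0+0 = 0
  0+0 = 0
  1+1 = 0 carry 1
  final carry 1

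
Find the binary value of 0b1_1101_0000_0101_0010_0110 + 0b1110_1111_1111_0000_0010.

0b1011000000010000101000

Add column by column in base 2, right to left:
  0+0 = 0
  1+1 = 0 carry 1
  1+0+1 = 0 carry 1
  0+0+1 = 1
  0+0 = 0
  1+0 = 1
  0+0 = 0
  0+0 = 0
  1+1 = 0 carry 1
  0+1+1 = 0 carry 1
  1+1+1 = 1 carry 1
  0+1+1 = 0 carry 1
  0+1+1 = 0 carry 1
  0+1+1 = 0 carry 1
  0+1+1 = 0 carry 1
  0+1+1 = 0 carry 1
  1+0+1 = 0 carry 1
  0+1+1 = 0 carry 1
  1+1+1 = 1 carry 1
  1+1+1 = 1 carry 1
  1+0+1 = 0 carry 1
  final carry 1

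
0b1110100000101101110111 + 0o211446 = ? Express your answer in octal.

0o16617235

0b1110100000101101110111 = 0o16405567 in octal.
Add column by column in base 8, right to left:
  7+6 = 5 carry 1
  6+4+1 = 3 carry 1
  5+4+1 = 2 carry 1
  5+1+1 = 7
  0+1 = 1
  4+2 = 6
  6+0 = 6
  1+0 = 1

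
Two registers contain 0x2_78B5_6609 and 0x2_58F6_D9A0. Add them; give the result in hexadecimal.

0x4D1AC3FA9

Add column by column in base 16, right to left:
  9+0 = 9
  0+A = A
  6+9 = F
  6+D = 3 carry 1
  5+6+1 = C
  B+F = A carry 1
  8+8+1 = 1 carry 1
  7+5+1 = D
  2+2 = 4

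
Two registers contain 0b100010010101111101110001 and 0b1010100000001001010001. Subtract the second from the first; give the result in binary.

0b10111110101110100100000

Subtract column by column in base 2:
  1-1 → 0
  0-0 → 0
  0-0 → 0
  0-0 → 0
  1-1 → 0
  1-0 → 1
  1-1 → 0
  0-0 → 0
  1-0 → 1
  1-1 → 0
  1-0 → 1
  1-0 → 1
  1-0 → 1
  0-0 → 0
  1-0 → 1
  0-0 → 0
  1-0 → 1
  0-1 → 1 (borrow)
  0-0-1 → 1 (borrow)
  1-1-1 → 1 (borrow)
  0-0-1 → 1 (borrow)
  0-1-1 → 0 (borrow)
  0-0-1 → 1 (borrow)
  1-0-1 → 0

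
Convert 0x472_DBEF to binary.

0b100011100101101101111101111

Expand each hex digit to 4 bits: 4=0100 7=0111 2=0010 D=1101 B=1011 E=1110 F=1111.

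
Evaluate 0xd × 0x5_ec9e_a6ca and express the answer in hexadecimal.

0x4d040e7842

Multiply each base-16 digit by 13, carrying:
  a×13 = 130 → write 2 carry 8
  c×13+8 = 164 → write 4 carry 10
  6×13+10 = 88 → write 8 carry 5
  a×13+5 = 135 → write 7 carry 8
  e×13+8 = 190 → write e carry 11
  9×13+11 = 128 → write 0 carry 8
  c×13+8 = 164 → write 4 carry 10
  e×13+10 = 192 → write 0 carry 12
  5×13+12 = 77 → write d carry 4
  remaining carry: 4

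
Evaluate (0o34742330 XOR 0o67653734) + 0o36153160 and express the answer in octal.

0o111264564

First 0o34742330 XOR 0o67653734 = 0o53111404.
Add column by column in base 8, right to left:
  4+0 = 4
  0+6 = 6
  4+1 = 5
  1+3 = 4
  1+5 = 6
  1+1 = 2
  3+6 = 1 carry 1
  5+3+1 = 1 carry 1
  final carry 1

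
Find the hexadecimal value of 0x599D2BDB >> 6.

6 bits is not a whole number of base-16 digits; in binary: 1011001100111010010101111011011 >> 6 = 1011001100111010010101111.

0x16674AF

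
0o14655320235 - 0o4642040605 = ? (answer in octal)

0o10013257430

Subtract column by column in base 8:
  5-5 → 0
  3-0 → 3
  2-6 → 4 (borrow)
  0-0-1 → 7 (borrow)
  2-4-1 → 5 (borrow)
  3-0-1 → 2
  5-2 → 3
  5-4 → 1
  6-6 → 0
  4-4 → 0
  1-0 → 1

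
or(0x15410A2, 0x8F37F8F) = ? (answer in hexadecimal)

OR each hex digit independently (no carries):
  1|8=9, 5|F=F, 4|3=7, 1|7=7, 0|F=F, A|8=A, 2|F=F

0x9F77FAF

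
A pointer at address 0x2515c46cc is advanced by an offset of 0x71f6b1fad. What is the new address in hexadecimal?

Add column by column in base 16, right to left:
  c+d = 9 carry 1
  c+a+1 = 7 carry 1
  6+f+1 = 6 carry 1
  4+1+1 = 6
  c+b = 7 carry 1
  5+6+1 = c
  1+f = 0 carry 1
  5+1+1 = 7
  2+7 = 9

0x970c76679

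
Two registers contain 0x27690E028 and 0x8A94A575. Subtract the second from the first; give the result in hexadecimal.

Subtract column by column in base 16:
  8-5 → 3
  2-7 → B (borrow)
  0-5-1 → A (borrow)
  E-A-1 → 3
  0-4 → C (borrow)
  9-9-1 → F (borrow)
  6-A-1 → B (borrow)
  7-8-1 → E (borrow)
  2-0-1 → 1

0x1EBFC3AB3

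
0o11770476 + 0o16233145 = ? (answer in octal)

0o30223643

Add column by column in base 8, right to left:
  6+5 = 3 carry 1
  7+4+1 = 4 carry 1
  4+1+1 = 6
  0+3 = 3
  7+3 = 2 carry 1
  7+2+1 = 2 carry 1
  1+6+1 = 0 carry 1
  1+1+1 = 3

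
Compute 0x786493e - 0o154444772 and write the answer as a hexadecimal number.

0o154444772 = 0x1b249fa in hexadecimal.
Subtract column by column in base 16:
  e-a → 4
  3-f → 4 (borrow)
  9-9-1 → f (borrow)
  4-4-1 → f (borrow)
  6-2-1 → 3
  8-b → d (borrow)
  7-1-1 → 5

0x5d3ff44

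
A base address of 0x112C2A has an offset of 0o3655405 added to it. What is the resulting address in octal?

0x112C2A = 0o4226052 in octal.
Add column by column in base 8, right to left:
  2+5 = 7
  5+0 = 5
  0+4 = 4
  6+5 = 3 carry 1
  2+5+1 = 0 carry 1
  2+6+1 = 1 carry 1
  4+3+1 = 0 carry 1
  final carry 1

0o10103457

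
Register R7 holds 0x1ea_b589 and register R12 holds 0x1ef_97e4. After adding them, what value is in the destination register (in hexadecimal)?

0x3da4d6d

Add column by column in base 16, right to left:
  9+4 = d
  8+e = 6 carry 1
  5+7+1 = d
  b+9 = 4 carry 1
  a+f+1 = a carry 1
  e+e+1 = d carry 1
  1+1+1 = 3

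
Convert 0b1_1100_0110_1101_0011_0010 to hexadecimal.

Group the bits into nibbles: 0001 1100 0110 1101 0011 0010 → 1C6D32.

0x1C6D32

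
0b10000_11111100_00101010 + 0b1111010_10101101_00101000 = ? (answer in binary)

Add column by column in base 2, right to left:
  0+0 = 0
  1+0 = 1
  0+0 = 0
  1+1 = 0 carry 1
  0+0+1 = 1
  1+1 = 0 carry 1
  0+0+1 = 1
  0+0 = 0
  0+1 = 1
  0+0 = 0
  1+1 = 0 carry 1
  1+1+1 = 1 carry 1
  1+0+1 = 0 carry 1
  1+1+1 = 1 carry 1
  1+0+1 = 0 carry 1
  1+1+1 = 1 carry 1
  0+0+1 = 1
  0+1 = 1
  0+0 = 0
  0+1 = 1
  1+1 = 0 carry 1
  0+1+1 = 0 carry 1
  0+1+1 = 0 carry 1
  final carry 1

0b100010111010100101010010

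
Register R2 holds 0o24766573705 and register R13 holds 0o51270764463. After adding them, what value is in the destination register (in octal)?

0o76257560370

Add column by column in base 8, right to left:
  5+3 = 0 carry 1
  0+6+1 = 7
  7+4 = 3 carry 1
  3+4+1 = 0 carry 1
  7+6+1 = 6 carry 1
  5+7+1 = 5 carry 1
  6+0+1 = 7
  6+7 = 5 carry 1
  7+2+1 = 2 carry 1
  4+1+1 = 6
  2+5 = 7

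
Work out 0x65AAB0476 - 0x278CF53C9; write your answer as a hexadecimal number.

0x3E1DBB0AD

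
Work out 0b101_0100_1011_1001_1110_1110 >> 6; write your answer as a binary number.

0b10101001011100111

Right shift by 6: drop the 6 least-significant bits.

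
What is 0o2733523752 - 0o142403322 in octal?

0o2571120430

Subtract column by column in base 8:
  2-2 → 0
  5-2 → 3
  7-3 → 4
  3-3 → 0
  2-0 → 2
  5-4 → 1
  3-2 → 1
  3-4 → 7 (borrow)
  7-1-1 → 5
  2-0 → 2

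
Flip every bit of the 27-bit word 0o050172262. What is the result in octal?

0o727605515

Each oct digit d becomes 7−d:
  0→7, 5→2, 0→7, 1→6, 7→0, 2→5, 2→5, 6→1, 2→5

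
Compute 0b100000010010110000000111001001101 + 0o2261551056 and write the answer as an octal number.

0o42507560173

0b100000010010110000000111001001101 = 0o40226007115 in octal.
Add column by column in base 8, right to left:
  5+6 = 3 carry 1
  1+5+1 = 7
  1+0 = 1
  7+1 = 0 carry 1
  0+5+1 = 6
  0+5 = 5
  6+1 = 7
  2+6 = 0 carry 1
  2+2+1 = 5
  0+2 = 2
  4+0 = 4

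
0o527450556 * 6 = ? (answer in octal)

Multiply each base-8 digit by 6, carrying:
  6×6 = 36 → write 4 carry 4
  5×6+4 = 34 → write 2 carry 4
  5×6+4 = 34 → write 2 carry 4
  0×6+4 = 4 → write 4
  5×6 = 30 → write 6 carry 3
  4×6+3 = 27 → write 3 carry 3
  7×6+3 = 45 → write 5 carry 5
  2×6+5 = 17 → write 1 carry 2
  5×6+2 = 32 → write 0 carry 4
  remaining carry: 4

0o4015364224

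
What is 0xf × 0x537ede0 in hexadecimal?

Multiply each base-16 digit by 15, carrying:
  0×15 = 0 → write 0
  e×15 = 210 → write 2 carry 13
  d×15+13 = 208 → write 0 carry 13
  e×15+13 = 223 → write f carry 13
  7×15+13 = 118 → write 6 carry 7
  3×15+7 = 52 → write 4 carry 3
  5×15+3 = 78 → write e carry 4
  remaining carry: 4

0x4e46f020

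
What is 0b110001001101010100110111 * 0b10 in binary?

Multiply each base-2 digit by 2, carrying:
  1×2 = 2 → write 0 carry 1
  1×2+1 = 3 → write 1 carry 1
  1×2+1 = 3 → write 1 carry 1
  0×2+1 = 1 → write 1
  1×2 = 2 → write 0 carry 1
  1×2+1 = 3 → write 1 carry 1
  0×2+1 = 1 → write 1
  0×2 = 0 → write 0
  1×2 = 2 → write 0 carry 1
  0×2+1 = 1 → write 1
  1×2 = 2 → write 0 carry 1
  0×2+1 = 1 → write 1
  1×2 = 2 → write 0 carry 1
  0×2+1 = 1 → write 1
  1×2 = 2 → write 0 carry 1
  1×2+1 = 3 → write 1 carry 1
  0×2+1 = 1 → write 1
  0×2 = 0 → write 0
  1×2 = 2 → write 0 carry 1
  0×2+1 = 1 → write 1
  0×2 = 0 → write 0
  0×2 = 0 → write 0
  1×2 = 2 → write 0 carry 1
  1×2+1 = 3 → write 1 carry 1
  remaining carry: 1

0b1100010011010101001101110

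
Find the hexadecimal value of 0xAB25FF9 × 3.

0x20171FEB

Multiply each base-16 digit by 3, carrying:
  9×3 = 27 → write B carry 1
  F×3+1 = 46 → write E carry 2
  F×3+2 = 47 → write F carry 2
  5×3+2 = 17 → write 1 carry 1
  2×3+1 = 7 → write 7
  B×3 = 33 → write 1 carry 2
  A×3+2 = 32 → write 0 carry 2
  remaining carry: 2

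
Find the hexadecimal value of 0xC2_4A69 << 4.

Shifting left by 4 bits = 1 hex digit: append 1 zero.

0xC24A690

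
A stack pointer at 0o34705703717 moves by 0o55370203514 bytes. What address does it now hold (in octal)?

Add column by column in base 8, right to left:
  7+4 = 3 carry 1
  1+1+1 = 3
  7+5 = 4 carry 1
  3+3+1 = 7
  0+0 = 0
  7+2 = 1 carry 1
  5+0+1 = 6
  0+7 = 7
  7+3 = 2 carry 1
  4+5+1 = 2 carry 1
  3+5+1 = 1 carry 1
  final carry 1

0o112276107433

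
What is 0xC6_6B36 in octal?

0o61465466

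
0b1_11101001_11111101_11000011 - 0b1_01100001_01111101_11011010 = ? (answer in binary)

Subtract column by column in base 2:
  1-0 → 1
  1-1 → 0
  0-0 → 0
  0-1 → 1 (borrow)
  0-1-1 → 0 (borrow)
  0-0-1 → 1 (borrow)
  1-1-1 → 1 (borrow)
  1-1-1 → 1 (borrow)
  1-1-1 → 1 (borrow)
  0-0-1 → 1 (borrow)
  1-1-1 → 1 (borrow)
  1-1-1 → 1 (borrow)
  1-1-1 → 1 (borrow)
  1-1-1 → 1 (borrow)
  1-1-1 → 1 (borrow)
  1-0-1 → 0
  1-1 → 0
  0-0 → 0
  0-0 → 0
  1-0 → 1
  0-0 → 0
  1-1 → 0
  1-1 → 0
  1-0 → 1
  1-1 → 0

0b100010000111111111101001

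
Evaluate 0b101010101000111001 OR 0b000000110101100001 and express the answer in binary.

0b101010111101111001

OR bit by bit (1 where either bit is 1):
  101010101000111001
| 000000110101100001
= 101010111101111001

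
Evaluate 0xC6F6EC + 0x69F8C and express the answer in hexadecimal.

0xCD9678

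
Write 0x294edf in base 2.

Expand each hex digit to 4 bits: 2=0010 9=1001 4=0100 e=1110 d=1101 f=1111.

0b1010010100111011011111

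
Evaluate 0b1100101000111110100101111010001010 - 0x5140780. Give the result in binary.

0x5140780 = 0b101000101000000011110000000 in binary.
Subtract column by column in base 2:
  0-0 → 0
  1-0 → 1
  0-0 → 0
  1-0 → 1
  0-0 → 0
  0-0 → 0
  0-0 → 0
  1-1 → 0
  0-1 → 1 (borrow)
  1-1-1 → 1 (borrow)
  1-1-1 → 1 (borrow)
  1-0-1 → 0
  1-0 → 1
  0-0 → 0
  1-0 → 1
  0-0 → 0
  0-0 → 0
  1-0 → 1
  0-1 → 1 (borrow)
  1-0-1 → 0
  1-1 → 0
  1-0 → 1
  1-0 → 1
  1-0 → 1
  0-1 → 1 (borrow)
  0-0-1 → 1 (borrow)
  0-1-1 → 0 (borrow)
  1-0-1 → 0
  0-0 → 0
  1-0 → 1
  0-0 → 0
  0-0 → 0
  1-0 → 1
  1-0 → 1

0b1100100011111001100101011100001010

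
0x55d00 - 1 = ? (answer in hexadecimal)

0x55cff

The trailing 2 digits are 0, so subtracting 1 borrows through: they become F and the next digit up decrements.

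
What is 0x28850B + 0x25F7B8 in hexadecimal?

0x4E7CC3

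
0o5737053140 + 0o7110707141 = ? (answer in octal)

0o15047762301

Add column by column in base 8, right to left:
  0+1 = 1
  4+4 = 0 carry 1
  1+1+1 = 3
  3+7 = 2 carry 1
  5+0+1 = 6
  0+7 = 7
  7+0 = 7
  3+1 = 4
  7+1 = 0 carry 1
  5+7+1 = 5 carry 1
  final carry 1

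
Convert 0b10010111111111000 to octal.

Group the bits in threes: 010 010 111 111 111 000 → 227770.

0o227770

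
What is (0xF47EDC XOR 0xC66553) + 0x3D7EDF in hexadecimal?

0x6F9A6E

First 0xF47EDC XOR 0xC66553 = 0x321B8F.
Add column by column in base 16, right to left:
  F+F = E carry 1
  8+D+1 = 6 carry 1
  B+E+1 = A carry 1
  1+7+1 = 9
  2+D = F
  3+3 = 6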